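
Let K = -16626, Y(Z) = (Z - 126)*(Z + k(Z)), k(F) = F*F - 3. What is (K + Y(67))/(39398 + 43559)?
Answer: -285253/82957 ≈ -3.4386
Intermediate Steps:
k(F) = -3 + F² (k(F) = F² - 3 = -3 + F²)
Y(Z) = (-126 + Z)*(-3 + Z + Z²) (Y(Z) = (Z - 126)*(Z + (-3 + Z²)) = (-126 + Z)*(-3 + Z + Z²))
(K + Y(67))/(39398 + 43559) = (-16626 + (378 + 67³ - 129*67 - 125*67²))/(39398 + 43559) = (-16626 + (378 + 300763 - 8643 - 125*4489))/82957 = (-16626 + (378 + 300763 - 8643 - 561125))*(1/82957) = (-16626 - 268627)*(1/82957) = -285253*1/82957 = -285253/82957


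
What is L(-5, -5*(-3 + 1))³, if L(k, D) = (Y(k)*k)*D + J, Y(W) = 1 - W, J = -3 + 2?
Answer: -27270901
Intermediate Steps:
J = -1
L(k, D) = -1 + D*k*(1 - k) (L(k, D) = ((1 - k)*k)*D - 1 = (k*(1 - k))*D - 1 = D*k*(1 - k) - 1 = -1 + D*k*(1 - k))
L(-5, -5*(-3 + 1))³ = (-1 - 1*(-5*(-3 + 1))*(-5)*(-1 - 5))³ = (-1 - 1*(-5*(-2))*(-5)*(-6))³ = (-1 - 1*10*(-5)*(-6))³ = (-1 - 300)³ = (-301)³ = -27270901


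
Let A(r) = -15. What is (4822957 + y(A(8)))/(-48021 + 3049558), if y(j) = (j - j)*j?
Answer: 4822957/3001537 ≈ 1.6068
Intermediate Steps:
y(j) = 0 (y(j) = 0*j = 0)
(4822957 + y(A(8)))/(-48021 + 3049558) = (4822957 + 0)/(-48021 + 3049558) = 4822957/3001537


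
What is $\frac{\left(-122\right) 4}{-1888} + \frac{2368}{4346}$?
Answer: $\frac{411977}{512828} \approx 0.80334$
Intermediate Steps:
$\frac{\left(-122\right) 4}{-1888} + \frac{2368}{4346} = \left(-488\right) \left(- \frac{1}{1888}\right) + 2368 \cdot \frac{1}{4346} = \frac{61}{236} + \frac{1184}{2173} = \frac{411977}{512828}$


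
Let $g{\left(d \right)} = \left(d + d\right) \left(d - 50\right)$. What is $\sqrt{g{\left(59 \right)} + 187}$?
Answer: $\sqrt{1249} \approx 35.341$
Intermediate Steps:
$g{\left(d \right)} = 2 d \left(-50 + d\right)$
$\sqrt{g{\left(59 \right)} + 187} = \sqrt{2 \cdot 59 \left(-50 + 59\right) + 187} = \sqrt{2 \cdot 59 \cdot 9 + 187} = \sqrt{1062 + 187} = \sqrt{1249}$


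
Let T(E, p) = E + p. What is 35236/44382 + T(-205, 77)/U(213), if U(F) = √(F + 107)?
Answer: 17618/22191 - 16*√5/5 ≈ -6.3615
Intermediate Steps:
U(F) = √(107 + F)
35236/44382 + T(-205, 77)/U(213) = 35236/44382 + (-205 + 77)/(√(107 + 213)) = 35236*(1/44382) - 128*√5/40 = 17618/22191 - 128*√5/40 = 17618/22191 - 16*√5/5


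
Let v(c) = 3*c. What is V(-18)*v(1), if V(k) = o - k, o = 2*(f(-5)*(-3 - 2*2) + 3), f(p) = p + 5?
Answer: 72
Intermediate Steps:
f(p) = 5 + p
o = 6 (o = 2*((5 - 5)*(-3 - 2*2) + 3) = 2*(0*(-3 - 4) + 3) = 2*(0*(-7) + 3) = 2*(0 + 3) = 2*3 = 6)
V(k) = 6 - k
V(-18)*v(1) = (6 - 1*(-18))*(3*1) = (6 + 18)*3 = 24*3 = 72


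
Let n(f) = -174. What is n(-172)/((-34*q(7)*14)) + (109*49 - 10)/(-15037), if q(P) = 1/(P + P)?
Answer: 1217592/255629 ≈ 4.7631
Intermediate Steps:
q(P) = 1/(2*P)
n(-172)/((-34*q(7)*14)) + (109*49 - 10)/(-15037) = -174/(-17/7*14) + (109*49 - 10)/(-15037) = -174/(-17/7*14) + (5341 - 10)*(-1/15037) = -174/(-34*1/14*14) + 5331*(-1/15037) = -174/((-17/7*14)) - 5331/15037 = -174/(-34) - 5331/15037 = -174*(-1/34) - 5331/15037 = 87/17 - 5331/15037 = 1217592/255629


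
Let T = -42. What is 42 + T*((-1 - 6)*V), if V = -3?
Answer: -840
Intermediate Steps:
42 + T*((-1 - 6)*V) = 42 - 42*(-1 - 6)*(-3) = 42 - (-294)*(-3) = 42 - 42*21 = 42 - 882 = -840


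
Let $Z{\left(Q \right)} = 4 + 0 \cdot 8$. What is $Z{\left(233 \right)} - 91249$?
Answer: $-91245$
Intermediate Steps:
$Z{\left(Q \right)} = 4$ ($Z{\left(Q \right)} = 4 + 0 = 4$)
$Z{\left(233 \right)} - 91249 = 4 - 91249 = -91245$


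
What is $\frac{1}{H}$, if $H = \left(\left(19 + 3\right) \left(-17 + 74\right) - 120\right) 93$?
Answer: $\frac{1}{105462} \approx 9.4821 \cdot 10^{-6}$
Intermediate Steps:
$H = 105462$ ($H = \left(22 \cdot 57 - 120\right) 93 = \left(1254 - 120\right) 93 = 1134 \cdot 93 = 105462$)
$\frac{1}{H} = \frac{1}{105462}$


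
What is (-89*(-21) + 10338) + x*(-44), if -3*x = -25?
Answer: 35521/3 ≈ 11840.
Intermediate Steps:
x = 25/3 (x = -1/3*(-25) = 25/3 ≈ 8.3333)
(-89*(-21) + 10338) + x*(-44) = (-89*(-21) + 10338) + (25/3)*(-44) = (1869 + 10338) - 1100/3 = 12207 - 1100/3 = 35521/3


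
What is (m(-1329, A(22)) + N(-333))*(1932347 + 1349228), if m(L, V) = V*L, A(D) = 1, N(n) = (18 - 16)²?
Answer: -4348086875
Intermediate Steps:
N(n) = 4 (N(n) = 2² = 4)
m(L, V) = L*V
(m(-1329, A(22)) + N(-333))*(1932347 + 1349228) = (-1329*1 + 4)*(1932347 + 1349228) = (-1329 + 4)*3281575 = -1325*3281575 = -4348086875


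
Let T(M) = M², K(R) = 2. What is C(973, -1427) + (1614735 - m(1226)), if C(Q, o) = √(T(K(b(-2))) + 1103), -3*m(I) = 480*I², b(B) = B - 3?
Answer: 242106895 + 3*√123 ≈ 2.4211e+8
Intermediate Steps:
b(B) = -3 + B
m(I) = -160*I²
C(Q, o) = 3*√123 (C(Q, o) = √(2² + 1103) = √(4 + 1103) = √1107 = 3*√123)
C(973, -1427) + (1614735 - m(1226)) = 3*√123 + (1614735 - (-160)*1226²) = 3*√123 + (1614735 - (-160)*1503076) = 3*√123 + (1614735 - 1*(-240492160)) = 3*√123 + (1614735 + 240492160) = 3*√123 + 242106895 = 242106895 + 3*√123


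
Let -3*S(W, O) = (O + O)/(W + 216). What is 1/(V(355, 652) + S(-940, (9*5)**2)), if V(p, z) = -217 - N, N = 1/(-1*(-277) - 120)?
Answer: -56834/12227365 ≈ -0.0046481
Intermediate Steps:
N = 1/157 (N = 1/(277 - 120) = 1/157 ≈ 0.0063694)
V(p, z) = -34070/157 (V(p, z) = -217 - 1*1/157 = -217 - 1/157 = -34070/157)
S(W, O) = -2*O/(3*(216 + W)) (S(W, O) = -(O + O)/(3*(W + 216)) = -2*O/(3*(216 + W)))
1/(V(355, 652) + S(-940, (9*5)**2)) = 1/(-34070/157 - 2*(9*5)**2/(648 + 3*(-940))) = 1/(-34070/157 - 2*45**2/(648 - 2820)) = 1/(-34070/157 - 2*2025/(-2172)) = 1/(-34070/157 - 2*2025*(-1/2172)) = 1/(-34070/157 + 675/362) = 1/(-12227365/56834) = -56834/12227365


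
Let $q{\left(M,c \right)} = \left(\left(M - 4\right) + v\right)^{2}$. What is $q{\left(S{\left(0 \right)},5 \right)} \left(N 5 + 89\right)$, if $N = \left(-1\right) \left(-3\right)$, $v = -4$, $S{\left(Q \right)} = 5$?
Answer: $936$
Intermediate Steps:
$q{\left(M,c \right)} = \left(-8 + M\right)^{2}$ ($q{\left(M,c \right)} = \left(\left(M - 4\right) - 4\right)^{2} = \left(\left(-4 + M\right) - 4\right)^{2} = \left(-8 + M\right)^{2}$)
$N = 3$
$q{\left(S{\left(0 \right)},5 \right)} \left(N 5 + 89\right) = \left(-8 + 5\right)^{2} \left(3 \cdot 5 + 89\right) = \left(-3\right)^{2} \left(15 + 89\right) = 9 \cdot 104 = 936$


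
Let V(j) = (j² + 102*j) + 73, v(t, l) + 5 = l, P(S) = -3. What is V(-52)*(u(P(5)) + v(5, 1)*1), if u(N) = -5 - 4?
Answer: 32851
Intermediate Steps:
v(t, l) = -5 + l
u(N) = -9
V(j) = 73 + j² + 102*j
V(-52)*(u(P(5)) + v(5, 1)*1) = (73 + (-52)² + 102*(-52))*(-9 + (-5 + 1)*1) = (73 + 2704 - 5304)*(-9 - 4*1) = -2527*(-9 - 4) = -2527*(-13) = 32851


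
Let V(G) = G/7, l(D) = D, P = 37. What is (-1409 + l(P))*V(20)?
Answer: -3920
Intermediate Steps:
V(G) = G/7 (V(G) = G*(⅐) = G/7)
(-1409 + l(P))*V(20) = (-1409 + 37)*((⅐)*20) = -1372*20/7 = -3920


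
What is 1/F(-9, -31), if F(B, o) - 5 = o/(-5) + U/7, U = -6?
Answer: 35/362 ≈ 0.096685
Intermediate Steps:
F(B, o) = 29/7 - o/5 (F(B, o) = 5 + (o/(-5) - 6/7) = 5 + (o*(-1/5) - 6*1/7) = 5 + (-o/5 - 6/7) = 5 + (-6/7 - o/5) = 29/7 - o/5)
1/F(-9, -31) = 1/(29/7 - 1/5*(-31)) = 1/(29/7 + 31/5) = 1/(362/35) = 35/362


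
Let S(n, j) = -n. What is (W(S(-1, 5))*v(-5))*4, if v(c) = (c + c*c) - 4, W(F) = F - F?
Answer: 0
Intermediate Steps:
W(F) = 0
v(c) = -4 + c + c² (v(c) = (c + c²) - 4 = -4 + c + c²)
(W(S(-1, 5))*v(-5))*4 = (0*(-4 - 5 + (-5)²))*4 = (0*(-4 - 5 + 25))*4 = (0*16)*4 = 0*4 = 0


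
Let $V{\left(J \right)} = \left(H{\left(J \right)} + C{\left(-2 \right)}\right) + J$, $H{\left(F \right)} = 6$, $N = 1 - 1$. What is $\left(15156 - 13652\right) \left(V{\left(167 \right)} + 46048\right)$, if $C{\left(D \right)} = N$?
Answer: $69516384$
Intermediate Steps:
$N = 0$ ($N = 1 - 1 = 0$)
$C{\left(D \right)} = 0$
$V{\left(J \right)} = 6 + J$ ($V{\left(J \right)} = \left(6 + 0\right) + J = 6 + J$)
$\left(15156 - 13652\right) \left(V{\left(167 \right)} + 46048\right) = \left(15156 - 13652\right) \left(\left(6 + 167\right) + 46048\right) = 1504 \left(173 + 46048\right) = 1504 \cdot 46221 = 69516384$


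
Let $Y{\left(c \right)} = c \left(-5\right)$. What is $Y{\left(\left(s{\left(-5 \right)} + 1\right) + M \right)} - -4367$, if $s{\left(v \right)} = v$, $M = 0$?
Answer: $4387$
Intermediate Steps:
$Y{\left(c \right)} = - 5 c$
$Y{\left(\left(s{\left(-5 \right)} + 1\right) + M \right)} - -4367 = - 5 \left(\left(-5 + 1\right) + 0\right) - -4367 = - 5 \left(-4 + 0\right) + 4367 = \left(-5\right) \left(-4\right) + 4367 = 20 + 4367 = 4387$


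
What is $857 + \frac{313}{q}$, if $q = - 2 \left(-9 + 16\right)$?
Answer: $\frac{11685}{14} \approx 834.64$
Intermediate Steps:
$q = -14$ ($q = \left(-2\right) 7 = -14$)
$857 + \frac{313}{q} = 857 + \frac{313}{-14} = 857 + 313 \left(- \frac{1}{14}\right) = 857 - \frac{313}{14} = \frac{11685}{14}$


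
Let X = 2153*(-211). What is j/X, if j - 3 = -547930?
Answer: 547927/454283 ≈ 1.2061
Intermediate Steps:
X = -454283
j = -547927 (j = 3 - 547930 = -547927)
j/X = -547927/(-454283) = -547927*(-1/454283) = 547927/454283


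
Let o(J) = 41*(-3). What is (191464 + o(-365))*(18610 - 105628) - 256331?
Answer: -16650367469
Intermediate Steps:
o(J) = -123
(191464 + o(-365))*(18610 - 105628) - 256331 = (191464 - 123)*(18610 - 105628) - 256331 = 191341*(-87018) - 256331 = -16650111138 - 256331 = -16650367469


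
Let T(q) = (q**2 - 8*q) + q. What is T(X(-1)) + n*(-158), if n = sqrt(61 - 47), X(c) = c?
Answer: 8 - 158*sqrt(14) ≈ -583.18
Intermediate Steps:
T(q) = q**2 - 7*q
n = sqrt(14) ≈ 3.7417
T(X(-1)) + n*(-158) = -(-7 - 1) + sqrt(14)*(-158) = -1*(-8) - 158*sqrt(14) = 8 - 158*sqrt(14)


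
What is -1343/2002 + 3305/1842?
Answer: 1035701/921921 ≈ 1.1234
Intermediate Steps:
-1343/2002 + 3305/1842 = 1035701/921921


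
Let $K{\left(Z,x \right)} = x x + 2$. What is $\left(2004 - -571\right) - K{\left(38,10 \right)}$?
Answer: $2473$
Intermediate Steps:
$K{\left(Z,x \right)} = 2 + x^{2}$ ($K{\left(Z,x \right)} = x^{2} + 2 = 2 + x^{2}$)
$\left(2004 - -571\right) - K{\left(38,10 \right)} = \left(2004 - -571\right) - \left(2 + 10^{2}\right) = \left(2004 + 571\right) - \left(2 + 100\right) = 2575 - 102 = 2473$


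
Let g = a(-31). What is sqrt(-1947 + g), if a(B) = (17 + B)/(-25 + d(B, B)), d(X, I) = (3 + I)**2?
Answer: I*sqrt(1121640333)/759 ≈ 44.125*I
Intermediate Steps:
a(B) = (17 + B)/(-25 + (3 + B)**2)
g = -14/759 (g = (17 - 31)/(-25 + (3 - 31)**2) = -14/(-25 + (-28)**2) = -14/(-25 + 784) = -14/759 ≈ -0.018445)
sqrt(-1947 + g) = sqrt(-1947 - 14/759) = sqrt(-1477787/759) = I*sqrt(1121640333)/759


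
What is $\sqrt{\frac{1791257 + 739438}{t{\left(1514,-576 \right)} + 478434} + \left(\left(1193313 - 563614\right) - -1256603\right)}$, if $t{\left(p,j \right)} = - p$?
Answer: $\frac{\sqrt{4290456642007522}}{47692} \approx 1373.4$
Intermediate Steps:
$\sqrt{\frac{1791257 + 739438}{t{\left(1514,-576 \right)} + 478434} + \left(\left(1193313 - 563614\right) - -1256603\right)} = \sqrt{\frac{1791257 + 739438}{\left(-1\right) 1514 + 478434} + \left(\left(1193313 - 563614\right) - -1256603\right)} = \sqrt{\frac{2530695}{-1514 + 478434} + \left(\left(1193313 - 563614\right) + 1256603\right)} = \sqrt{\frac{2530695}{476920} + \left(629699 + 1256603\right)} = \sqrt{2530695 \cdot \frac{1}{476920} + 1886302} = \sqrt{\frac{506139}{95384} + 1886302} = \sqrt{\frac{179923536107}{95384}} = \frac{\sqrt{4290456642007522}}{47692}$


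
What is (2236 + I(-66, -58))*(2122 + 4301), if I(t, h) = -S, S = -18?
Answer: 14477442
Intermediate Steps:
I(t, h) = 18 (I(t, h) = -1*(-18) = 18)
(2236 + I(-66, -58))*(2122 + 4301) = (2236 + 18)*(2122 + 4301) = 2254*6423 = 14477442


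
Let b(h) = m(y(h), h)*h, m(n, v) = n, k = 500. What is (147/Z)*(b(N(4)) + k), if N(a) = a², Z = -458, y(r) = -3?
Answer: -33222/229 ≈ -145.07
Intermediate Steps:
b(h) = -3*h
(147/Z)*(b(N(4)) + k) = (147/(-458))*(-3*4² + 500) = (147*(-1/458))*(-3*16 + 500) = -147*(-48 + 500)/458 = -147/458*452 = -33222/229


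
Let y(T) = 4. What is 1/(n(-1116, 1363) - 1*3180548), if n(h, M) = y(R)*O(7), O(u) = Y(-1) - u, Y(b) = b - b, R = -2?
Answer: -1/3180576 ≈ -3.1441e-7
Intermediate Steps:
Y(b) = 0
O(u) = -u (O(u) = 0 - u = -u)
n(h, M) = -28 (n(h, M) = 4*(-1*7) = 4*(-7) = -28)
1/(n(-1116, 1363) - 1*3180548) = 1/(-28 - 1*3180548) = 1/(-28 - 3180548) = 1/(-3180576) = -1/3180576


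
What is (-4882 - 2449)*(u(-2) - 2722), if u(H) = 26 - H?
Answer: 19749714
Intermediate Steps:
(-4882 - 2449)*(u(-2) - 2722) = (-4882 - 2449)*((26 - 1*(-2)) - 2722) = -7331*((26 + 2) - 2722) = -7331*(28 - 2722) = -7331*(-2694) = 19749714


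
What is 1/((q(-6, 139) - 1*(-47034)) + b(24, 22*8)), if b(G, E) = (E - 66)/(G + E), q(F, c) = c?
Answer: 20/943471 ≈ 2.1198e-5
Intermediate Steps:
b(G, E) = (-66 + E)/(E + G)
1/((q(-6, 139) - 1*(-47034)) + b(24, 22*8)) = 1/((139 - 1*(-47034)) + (-66 + 22*8)/(22*8 + 24)) = 1/((139 + 47034) + (-66 + 176)/(176 + 24)) = 1/(47173 + 110/200) = 1/(47173 + (1/200)*110) = 1/(47173 + 11/20) = 1/(943471/20) = 20/943471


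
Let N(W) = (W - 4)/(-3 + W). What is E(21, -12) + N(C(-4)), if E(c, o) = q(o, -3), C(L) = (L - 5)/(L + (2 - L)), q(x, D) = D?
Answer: -28/15 ≈ -1.8667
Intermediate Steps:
C(L) = -5/2 + L/2 (C(L) = (-5 + L)/2 = (-5 + L)*(1/2) = -5/2 + L/2)
N(W) = (-4 + W)/(-3 + W)
E(c, o) = -3
E(21, -12) + N(C(-4)) = -3 + (-4 + (-5/2 + (1/2)*(-4)))/(-3 + (-5/2 + (1/2)*(-4))) = -3 + (-4 + (-5/2 - 2))/(-3 + (-5/2 - 2)) = -3 + (-4 - 9/2)/(-3 - 9/2) = -3 - 17/2/(-15/2) = -3 - 2/15*(-17/2) = -3 + 17/15 = -28/15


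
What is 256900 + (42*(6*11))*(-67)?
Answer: 71176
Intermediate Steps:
256900 + (42*(6*11))*(-67) = 256900 + (42*66)*(-67) = 256900 + 2772*(-67) = 256900 - 185724 = 71176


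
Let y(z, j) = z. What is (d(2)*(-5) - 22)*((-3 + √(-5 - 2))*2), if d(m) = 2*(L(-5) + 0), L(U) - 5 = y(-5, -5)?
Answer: 132 - 44*I*√7 ≈ 132.0 - 116.41*I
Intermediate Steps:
L(U) = 0 (L(U) = 5 - 5 = 0)
d(m) = 0 (d(m) = 2*(0 + 0) = 2*0 = 0)
(d(2)*(-5) - 22)*((-3 + √(-5 - 2))*2) = (0*(-5) - 22)*((-3 + √(-5 - 2))*2) = (0 - 22)*((-3 + √(-7))*2) = -22*(-3 + I*√7)*2 = -22*(-6 + 2*I*√7) = 132 - 44*I*√7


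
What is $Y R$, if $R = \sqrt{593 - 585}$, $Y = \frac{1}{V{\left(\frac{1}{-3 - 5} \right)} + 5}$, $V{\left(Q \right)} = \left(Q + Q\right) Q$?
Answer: $\frac{64 \sqrt{2}}{161} \approx 0.56217$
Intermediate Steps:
$V{\left(Q \right)} = 2 Q^{2}$ ($V{\left(Q \right)} = 2 Q Q = 2 Q^{2}$)
$Y = \frac{32}{161}$ ($Y = \frac{1}{2 \left(\frac{1}{-3 - 5}\right)^{2} + 5} = \frac{1}{2 \left(\frac{1}{-8}\right)^{2} + 5} = \frac{1}{2 \left(- \frac{1}{8}\right)^{2} + 5} = \frac{1}{2 \cdot \frac{1}{64} + 5} = \frac{1}{\frac{1}{32} + 5} = \frac{1}{\frac{161}{32}} = \frac{32}{161} \approx 0.19876$)
$R = 2 \sqrt{2}$ ($R = \sqrt{8} = 2 \sqrt{2} \approx 2.8284$)
$Y R = \frac{32 \cdot 2 \sqrt{2}}{161} = \frac{64 \sqrt{2}}{161}$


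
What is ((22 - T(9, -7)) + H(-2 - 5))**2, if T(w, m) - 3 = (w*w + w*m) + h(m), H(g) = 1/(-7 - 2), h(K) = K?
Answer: 5041/81 ≈ 62.235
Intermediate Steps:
H(g) = -1/9 (H(g) = 1/(-9) = -1/9)
T(w, m) = 3 + m + w**2 + m*w (T(w, m) = 3 + ((w*w + w*m) + m) = 3 + ((w**2 + m*w) + m) = 3 + (m + w**2 + m*w) = 3 + m + w**2 + m*w)
((22 - T(9, -7)) + H(-2 - 5))**2 = ((22 - (3 - 7 + 9**2 - 7*9)) - 1/9)**2 = ((22 - (3 - 7 + 81 - 63)) - 1/9)**2 = ((22 - 1*14) - 1/9)**2 = ((22 - 14) - 1/9)**2 = (8 - 1/9)**2 = (71/9)**2 = 5041/81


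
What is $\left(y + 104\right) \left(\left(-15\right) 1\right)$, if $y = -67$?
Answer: $-555$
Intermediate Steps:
$\left(y + 104\right) \left(\left(-15\right) 1\right) = \left(-67 + 104\right) \left(\left(-15\right) 1\right) = 37 \left(-15\right) = -555$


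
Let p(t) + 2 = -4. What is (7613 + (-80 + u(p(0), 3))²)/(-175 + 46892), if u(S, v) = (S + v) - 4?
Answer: 15182/46717 ≈ 0.32498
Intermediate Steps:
p(t) = -6 (p(t) = -2 - 4 = -6)
u(S, v) = -4 + S + v
(7613 + (-80 + u(p(0), 3))²)/(-175 + 46892) = (7613 + (-80 + (-4 - 6 + 3))²)/(-175 + 46892) = (7613 + (-80 - 7)²)/46717 = (7613 + (-87)²)*(1/46717) = (7613 + 7569)*(1/46717) = 15182*(1/46717) = 15182/46717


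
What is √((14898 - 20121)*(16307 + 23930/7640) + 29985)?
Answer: I*√12426571983873/382 ≈ 9228.1*I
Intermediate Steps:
√((14898 - 20121)*(16307 + 23930/7640) + 29985) = √(-5223*(16307 + 23930*(1/7640)) + 29985) = √(-5223*(16307 + 2393/764) + 29985) = √(-5223*12460941/764 + 29985) = √(-65083494843/764 + 29985) = √(-65060586303/764) = I*√12426571983873/382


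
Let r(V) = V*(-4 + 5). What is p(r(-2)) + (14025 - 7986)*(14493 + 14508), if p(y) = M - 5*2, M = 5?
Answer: 175137034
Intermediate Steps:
r(V) = V (r(V) = V*1 = V)
p(y) = -5 (p(y) = 5 - 5*2 = 5 - 10 = -5)
p(r(-2)) + (14025 - 7986)*(14493 + 14508) = -5 + (14025 - 7986)*(14493 + 14508) = -5 + 6039*29001 = -5 + 175137039 = 175137034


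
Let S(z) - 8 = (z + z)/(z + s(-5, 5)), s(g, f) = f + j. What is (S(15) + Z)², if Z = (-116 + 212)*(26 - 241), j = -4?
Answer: 27238531681/64 ≈ 4.2560e+8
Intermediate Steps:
s(g, f) = -4 + f (s(g, f) = f - 4 = -4 + f)
S(z) = 8 + 2*z/(1 + z) (S(z) = 8 + (z + z)/(z + (-4 + 5)) = 8 + (2*z)/(z + 1) = 8 + (2*z)/(1 + z) = 8 + 2*z/(1 + z))
Z = -20640 (Z = 96*(-215) = -20640)
(S(15) + Z)² = (2*(4 + 5*15)/(1 + 15) - 20640)² = (2*(4 + 75)/16 - 20640)² = (2*(1/16)*79 - 20640)² = (79/8 - 20640)² = (-165041/8)² = 27238531681/64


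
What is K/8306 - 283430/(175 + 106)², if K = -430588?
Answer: -18176914324/327925033 ≈ -55.430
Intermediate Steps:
K/8306 - 283430/(175 + 106)² = -430588/8306 - 283430/(175 + 106)² = -430588*1/8306 - 283430/(281²) = -215294/4153 - 283430/78961 = -18176914324/327925033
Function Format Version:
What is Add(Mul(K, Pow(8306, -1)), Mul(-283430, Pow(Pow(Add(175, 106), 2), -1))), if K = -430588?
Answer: Rational(-18176914324, 327925033) ≈ -55.430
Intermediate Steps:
Add(Mul(K, Pow(8306, -1)), Mul(-283430, Pow(Pow(Add(175, 106), 2), -1))) = Add(Mul(-430588, Pow(8306, -1)), Mul(-283430, Pow(Pow(Add(175, 106), 2), -1))) = Add(Mul(-430588, Rational(1, 8306)), Mul(-283430, Pow(Pow(281, 2), -1))) = Add(Rational(-215294, 4153), Mul(-283430, Pow(78961, -1))) = Add(Rational(-215294, 4153), Mul(-283430, Rational(1, 78961))) = Add(Rational(-215294, 4153), Rational(-283430, 78961)) = Rational(-18176914324, 327925033)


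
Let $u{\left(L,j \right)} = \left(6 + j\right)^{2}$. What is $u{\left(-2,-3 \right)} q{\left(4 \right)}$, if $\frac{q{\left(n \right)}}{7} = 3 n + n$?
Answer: $1008$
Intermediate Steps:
$q{\left(n \right)} = 28 n$ ($q{\left(n \right)} = 7 \left(3 n + n\right) = 7 \cdot 4 n = 28 n$)
$u{\left(-2,-3 \right)} q{\left(4 \right)} = \left(6 - 3\right)^{2} \cdot 28 \cdot 4 = 3^{2} \cdot 112 = 9 \cdot 112 = 1008$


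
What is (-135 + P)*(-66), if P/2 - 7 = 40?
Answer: 2706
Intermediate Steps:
P = 94 (P = 14 + 2*40 = 14 + 80 = 94)
(-135 + P)*(-66) = (-135 + 94)*(-66) = -41*(-66) = 2706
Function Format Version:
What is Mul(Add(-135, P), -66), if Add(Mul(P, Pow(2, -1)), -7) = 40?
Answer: 2706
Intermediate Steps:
P = 94 (P = Add(14, Mul(2, 40)) = Add(14, 80) = 94)
Mul(Add(-135, P), -66) = Mul(Add(-135, 94), -66) = Mul(-41, -66) = 2706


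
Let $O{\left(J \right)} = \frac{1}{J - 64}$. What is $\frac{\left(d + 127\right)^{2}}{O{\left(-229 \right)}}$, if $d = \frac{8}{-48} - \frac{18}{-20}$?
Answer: $- \frac{1075619408}{225} \approx -4.7805 \cdot 10^{6}$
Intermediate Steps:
$d = \frac{11}{15}$ ($d = 8 \left(- \frac{1}{48}\right) - - \frac{9}{10} = - \frac{1}{6} + \frac{9}{10} = \frac{11}{15} \approx 0.73333$)
$O{\left(J \right)} = \frac{1}{-64 + J}$
$\frac{\left(d + 127\right)^{2}}{O{\left(-229 \right)}} = \frac{\left(\frac{11}{15} + 127\right)^{2}}{\frac{1}{-64 - 229}} = \frac{\left(\frac{1916}{15}\right)^{2}}{\frac{1}{-293}} = \frac{3671056}{225 \left(- \frac{1}{293}\right)} = \frac{3671056}{225} \left(-293\right) = - \frac{1075619408}{225}$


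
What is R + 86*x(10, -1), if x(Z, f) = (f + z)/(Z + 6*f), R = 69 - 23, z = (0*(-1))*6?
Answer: 49/2 ≈ 24.500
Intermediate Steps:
z = 0 (z = 0*6 = 0)
R = 46
x(Z, f) = f/(Z + 6*f) (x(Z, f) = (f + 0)/(Z + 6*f) = f/(Z + 6*f))
R + 86*x(10, -1) = 46 + 86*(-1/(10 + 6*(-1))) = 46 + 86*(-1/(10 - 6)) = 46 + 86*(-1/4) = 46 - 43/2 = 49/2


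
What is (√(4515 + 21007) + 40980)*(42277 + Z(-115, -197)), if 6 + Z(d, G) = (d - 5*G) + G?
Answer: 1759845120 + 42944*√25522 ≈ 1.7667e+9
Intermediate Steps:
Z(d, G) = -6 + d - 4*G (Z(d, G) = -6 + ((d - 5*G) + G) = -6 + (d - 4*G) = -6 + d - 4*G)
(√(4515 + 21007) + 40980)*(42277 + Z(-115, -197)) = (√(4515 + 21007) + 40980)*(42277 + (-6 - 115 - 4*(-197))) = (√25522 + 40980)*(42277 + (-6 - 115 + 788)) = (40980 + √25522)*(42277 + 667) = (40980 + √25522)*42944 = 1759845120 + 42944*√25522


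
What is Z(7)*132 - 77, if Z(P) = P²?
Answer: 6391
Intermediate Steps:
Z(7)*132 - 77 = 7²*132 - 77 = 49*132 - 77 = 6468 - 77 = 6391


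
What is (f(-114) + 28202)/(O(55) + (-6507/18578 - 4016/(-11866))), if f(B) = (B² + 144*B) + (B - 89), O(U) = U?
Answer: 903059283882/2020326221 ≈ 446.99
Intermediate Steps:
f(B) = -89 + B² + 145*B (f(B) = (B² + 144*B) + (-89 + B) = -89 + B² + 145*B)
(f(-114) + 28202)/(O(55) + (-6507/18578 - 4016/(-11866))) = ((-89 + (-114)² + 145*(-114)) + 28202)/(55 + (-6507/18578 - 4016/(-11866))) = ((-89 + 12996 - 16530) + 28202)/(55 + (-6507*1/18578 - 4016*(-1/11866))) = (-3623 + 28202)/(55 + (-6507/18578 + 2008/5933)) = 24579/(55 - 1301407/110223274) = 24579/(6060978663/110223274) = 24579*(110223274/6060978663) = 903059283882/2020326221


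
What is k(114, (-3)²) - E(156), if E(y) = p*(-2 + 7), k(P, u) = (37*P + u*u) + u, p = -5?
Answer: 4333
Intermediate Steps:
k(P, u) = u + u² + 37*P (k(P, u) = (37*P + u²) + u = (u² + 37*P) + u = u + u² + 37*P)
E(y) = -25 (E(y) = -5*(-2 + 7) = -5*5 = -25)
k(114, (-3)²) - E(156) = ((-3)² + ((-3)²)² + 37*114) - 1*(-25) = (9 + 9² + 4218) + 25 = (9 + 81 + 4218) + 25 = 4308 + 25 = 4333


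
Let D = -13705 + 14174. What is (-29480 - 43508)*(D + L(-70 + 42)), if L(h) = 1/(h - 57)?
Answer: -2909593632/85 ≈ -3.4231e+7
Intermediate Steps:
D = 469
L(h) = 1/(-57 + h)
(-29480 - 43508)*(D + L(-70 + 42)) = (-29480 - 43508)*(469 + 1/(-57 + (-70 + 42))) = -72988*(469 + 1/(-57 - 28)) = -72988*(469 + 1/(-85)) = -72988*(469 - 1/85) = -72988*39864/85 = -2909593632/85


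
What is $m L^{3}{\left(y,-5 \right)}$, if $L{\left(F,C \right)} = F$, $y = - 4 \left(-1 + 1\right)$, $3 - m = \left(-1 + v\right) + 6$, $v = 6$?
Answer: $0$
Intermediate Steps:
$m = -8$ ($m = 3 - \left(\left(-1 + 6\right) + 6\right) = 3 - \left(5 + 6\right) = 3 - 11 = -8$)
$y = 0$ ($y = \left(-4\right) 0 = 0$)
$m L^{3}{\left(y,-5 \right)} = - 8 \cdot 0^{3} = \left(-8\right) 0 = 0$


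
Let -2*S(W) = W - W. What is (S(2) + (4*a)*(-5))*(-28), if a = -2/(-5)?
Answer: 224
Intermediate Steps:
S(W) = 0 (S(W) = -(W - W)/2 = -1/2*0 = 0)
a = 2/5 (a = -2*(-1/5) = 2/5 ≈ 0.40000)
(S(2) + (4*a)*(-5))*(-28) = (0 + (4*(2/5))*(-5))*(-28) = (0 + (8/5)*(-5))*(-28) = (0 - 8)*(-28) = -8*(-28) = 224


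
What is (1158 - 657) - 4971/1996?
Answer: 995025/1996 ≈ 498.51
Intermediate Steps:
(1158 - 657) - 4971/1996 = 501 - 4971/1996 = 995025/1996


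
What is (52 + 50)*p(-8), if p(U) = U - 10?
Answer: -1836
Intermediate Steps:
p(U) = -10 + U
(52 + 50)*p(-8) = (52 + 50)*(-10 - 8) = 102*(-18) = -1836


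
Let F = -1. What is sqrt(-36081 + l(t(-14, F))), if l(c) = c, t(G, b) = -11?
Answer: 2*I*sqrt(9023) ≈ 189.98*I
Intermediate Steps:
sqrt(-36081 + l(t(-14, F))) = sqrt(-36081 - 11) = sqrt(-36092) = 2*I*sqrt(9023)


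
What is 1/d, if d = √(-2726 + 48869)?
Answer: √5127/15381 ≈ 0.0046553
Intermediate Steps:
d = 3*√5127 (d = √46143 = 3*√5127 ≈ 214.81)
1/d = 1/(3*√5127) = √5127/15381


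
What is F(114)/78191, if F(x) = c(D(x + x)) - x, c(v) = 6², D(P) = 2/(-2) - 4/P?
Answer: -78/78191 ≈ -0.00099756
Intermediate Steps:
D(P) = -1 - 4/P (D(P) = 2*(-½) - 4/P = -1 - 4/P)
c(v) = 36
F(x) = 36 - x
F(114)/78191 = (36 - 1*114)/78191 = (36 - 114)*(1/78191) = -78*1/78191 = -78/78191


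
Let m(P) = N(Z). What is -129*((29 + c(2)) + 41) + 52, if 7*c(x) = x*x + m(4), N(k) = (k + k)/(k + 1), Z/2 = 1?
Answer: -63534/7 ≈ -9076.3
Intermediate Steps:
Z = 2 (Z = 2*1 = 2)
N(k) = 2*k/(1 + k) (N(k) = (2*k)/(1 + k) = 2*k/(1 + k))
m(P) = 4/3 (m(P) = 2*2/(1 + 2) = 2*2/3 = 2*2*(1/3) = 4/3)
c(x) = 4/21 + x**2/7 (c(x) = (x*x + 4/3)/7 = (x**2 + 4/3)/7 = (4/3 + x**2)/7 = 4/21 + x**2/7)
-129*((29 + c(2)) + 41) + 52 = -129*((29 + (4/21 + (1/7)*2**2)) + 41) + 52 = -129*((29 + (4/21 + (1/7)*4)) + 41) + 52 = -129*((29 + (4/21 + 4/7)) + 41) + 52 = -129*((29 + 16/21) + 41) + 52 = -129*(625/21 + 41) + 52 = -129*1486/21 + 52 = -63898/7 + 52 = -63534/7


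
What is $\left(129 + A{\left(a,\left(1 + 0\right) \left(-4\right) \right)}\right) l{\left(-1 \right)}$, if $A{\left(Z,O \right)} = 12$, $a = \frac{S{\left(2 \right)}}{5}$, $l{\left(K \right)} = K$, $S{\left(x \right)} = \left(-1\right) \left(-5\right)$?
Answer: $-141$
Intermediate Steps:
$S{\left(x \right)} = 5$
$a = 1$ ($a = \frac{5}{5} = 5 \cdot \frac{1}{5} = 1$)
$\left(129 + A{\left(a,\left(1 + 0\right) \left(-4\right) \right)}\right) l{\left(-1 \right)} = \left(129 + 12\right) \left(-1\right) = 141 \left(-1\right) = -141$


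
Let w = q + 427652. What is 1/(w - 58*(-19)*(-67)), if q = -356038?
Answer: -1/2220 ≈ -0.00045045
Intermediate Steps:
w = 71614 (w = -356038 + 427652 = 71614)
1/(w - 58*(-19)*(-67)) = 1/(71614 - 58*(-19)*(-67)) = 1/(71614 + 1102*(-67)) = 1/(71614 - 73834) = 1/(-2220) = -1/2220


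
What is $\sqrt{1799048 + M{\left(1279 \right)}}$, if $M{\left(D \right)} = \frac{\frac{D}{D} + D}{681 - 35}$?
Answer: $\frac{2 \sqrt{46923271378}}{323} \approx 1341.3$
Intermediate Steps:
$M{\left(D \right)} = \frac{1}{646} + \frac{D}{646}$ ($M{\left(D \right)} = \frac{1 + D}{646} = \left(1 + D\right) \frac{1}{646} = \frac{1}{646} + \frac{D}{646}$)
$\sqrt{1799048 + M{\left(1279 \right)}} = \sqrt{1799048 + \left(\frac{1}{646} + \frac{1}{646} \cdot 1279\right)} = \sqrt{1799048 + \left(\frac{1}{646} + \frac{1279}{646}\right)} = \sqrt{1799048 + \frac{640}{323}} = \sqrt{\frac{581093144}{323}} = \frac{2 \sqrt{46923271378}}{323}$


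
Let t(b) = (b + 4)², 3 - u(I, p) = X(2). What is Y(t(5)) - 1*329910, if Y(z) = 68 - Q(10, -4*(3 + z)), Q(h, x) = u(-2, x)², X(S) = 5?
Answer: -329846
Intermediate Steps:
u(I, p) = -2 (u(I, p) = 3 - 1*5 = 3 - 5 = -2)
t(b) = (4 + b)²
Q(h, x) = 4 (Q(h, x) = (-2)² = 4)
Y(z) = 64 (Y(z) = 68 - 1*4 = 68 - 4 = 64)
Y(t(5)) - 1*329910 = 64 - 1*329910 = 64 - 329910 = -329846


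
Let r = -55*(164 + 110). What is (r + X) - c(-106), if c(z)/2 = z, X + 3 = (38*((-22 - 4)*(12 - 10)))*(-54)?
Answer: 91843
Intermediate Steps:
X = 106701 (X = -3 + (38*((-22 - 4)*(12 - 10)))*(-54) = -3 + (38*(-26*2))*(-54) = -3 + (38*(-52))*(-54) = -3 - 1976*(-54) = -3 + 106704 = 106701)
c(z) = 2*z
r = -15070 (r = -55*274 = -15070)
(r + X) - c(-106) = (-15070 + 106701) - 2*(-106) = 91631 - 1*(-212) = 91631 + 212 = 91843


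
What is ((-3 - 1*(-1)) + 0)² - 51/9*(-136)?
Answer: 2324/3 ≈ 774.67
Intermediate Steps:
((-3 - 1*(-1)) + 0)² - 51/9*(-136) = ((-3 + 1) + 0)² - 51*⅑*(-136) = (-2 + 0)² - 17/3*(-136) = (-2)² + 2312/3 = 4 + 2312/3 = 2324/3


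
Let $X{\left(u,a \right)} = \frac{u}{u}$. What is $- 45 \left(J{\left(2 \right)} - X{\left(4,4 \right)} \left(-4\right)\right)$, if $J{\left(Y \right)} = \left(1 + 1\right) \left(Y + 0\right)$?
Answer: $-360$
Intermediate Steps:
$X{\left(u,a \right)} = 1$
$J{\left(Y \right)} = 2 Y$
$- 45 \left(J{\left(2 \right)} - X{\left(4,4 \right)} \left(-4\right)\right) = - 45 \left(2 \cdot 2 - 1 \left(-4\right)\right) = - 45 \left(4 - -4\right) = - 45 \left(4 + 4\right) = \left(-45\right) 8 = -360$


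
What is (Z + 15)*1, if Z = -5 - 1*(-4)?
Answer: 14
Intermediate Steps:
Z = -1 (Z = -5 + 4 = -1)
(Z + 15)*1 = (-1 + 15)*1 = 14*1 = 14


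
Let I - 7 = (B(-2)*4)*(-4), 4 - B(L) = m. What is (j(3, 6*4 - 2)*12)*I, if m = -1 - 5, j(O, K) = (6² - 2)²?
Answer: -2122416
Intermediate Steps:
j(O, K) = 1156 (j(O, K) = (36 - 2)² = 34² = 1156)
m = -6
B(L) = 10 (B(L) = 4 - 1*(-6) = 4 + 6 = 10)
I = -153 (I = 7 + (10*4)*(-4) = 7 + 40*(-4) = 7 - 160 = -153)
(j(3, 6*4 - 2)*12)*I = (1156*12)*(-153) = 13872*(-153) = -2122416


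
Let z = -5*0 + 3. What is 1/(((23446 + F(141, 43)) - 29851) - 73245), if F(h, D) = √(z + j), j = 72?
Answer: -1062/84588299 - √3/1268824485 ≈ -1.2556e-5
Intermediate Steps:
z = 3 (z = 0 + 3 = 3)
F(h, D) = 5*√3 (F(h, D) = √(3 + 72) = √75 = 5*√3)
1/(((23446 + F(141, 43)) - 29851) - 73245) = 1/(((23446 + 5*√3) - 29851) - 73245) = 1/((-6405 + 5*√3) - 73245) = 1/(-79650 + 5*√3)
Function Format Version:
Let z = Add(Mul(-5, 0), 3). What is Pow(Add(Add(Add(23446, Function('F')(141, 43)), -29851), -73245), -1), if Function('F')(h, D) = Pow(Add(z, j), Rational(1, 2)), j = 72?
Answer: Add(Rational(-1062, 84588299), Mul(Rational(-1, 1268824485), Pow(3, Rational(1, 2)))) ≈ -1.2556e-5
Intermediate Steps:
z = 3 (z = Add(0, 3) = 3)
Function('F')(h, D) = Mul(5, Pow(3, Rational(1, 2))) (Function('F')(h, D) = Pow(Add(3, 72), Rational(1, 2)) = Pow(75, Rational(1, 2)) = Mul(5, Pow(3, Rational(1, 2))))
Pow(Add(Add(Add(23446, Function('F')(141, 43)), -29851), -73245), -1) = Pow(Add(Add(Add(23446, Mul(5, Pow(3, Rational(1, 2)))), -29851), -73245), -1) = Pow(Add(Add(-6405, Mul(5, Pow(3, Rational(1, 2)))), -73245), -1) = Pow(Add(-79650, Mul(5, Pow(3, Rational(1, 2)))), -1)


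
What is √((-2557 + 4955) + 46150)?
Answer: 2*√12137 ≈ 220.34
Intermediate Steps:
√((-2557 + 4955) + 46150) = √(2398 + 46150) = √48548 = 2*√12137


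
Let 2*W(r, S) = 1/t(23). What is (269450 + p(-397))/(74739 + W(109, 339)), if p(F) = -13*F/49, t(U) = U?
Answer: 607577706/168461755 ≈ 3.6066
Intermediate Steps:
p(F) = -13*F/49
W(r, S) = 1/46 (W(r, S) = (½)/23 = (½)*(1/23) = 1/46)
(269450 + p(-397))/(74739 + W(109, 339)) = (269450 - 13/49*(-397))/(74739 + 1/46) = (269450 + 5161/49)/(3437995/46) = (13208211/49)*(46/3437995) = 607577706/168461755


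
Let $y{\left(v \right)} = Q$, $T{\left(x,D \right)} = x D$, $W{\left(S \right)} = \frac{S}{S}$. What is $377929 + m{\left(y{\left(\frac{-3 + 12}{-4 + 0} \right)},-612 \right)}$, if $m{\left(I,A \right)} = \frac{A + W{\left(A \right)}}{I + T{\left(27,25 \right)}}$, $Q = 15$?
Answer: $\frac{260770399}{690} \approx 3.7793 \cdot 10^{5}$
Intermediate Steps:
$W{\left(S \right)} = 1$
$T{\left(x,D \right)} = D x$
$y{\left(v \right)} = 15$
$m{\left(I,A \right)} = \frac{1 + A}{675 + I}$ ($m{\left(I,A \right)} = \frac{A + 1}{I + 25 \cdot 27} = \frac{1 + A}{I + 675} = \frac{1 + A}{675 + I}$)
$377929 + m{\left(y{\left(\frac{-3 + 12}{-4 + 0} \right)},-612 \right)} = 377929 + \frac{1 - 612}{675 + 15} = 377929 + \frac{1}{690} \left(-611\right) = 377929 - \frac{611}{690} = \frac{260770399}{690}$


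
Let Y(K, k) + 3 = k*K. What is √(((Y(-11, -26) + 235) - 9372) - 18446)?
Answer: 10*I*√273 ≈ 165.23*I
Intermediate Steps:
Y(K, k) = -3 + K*k (Y(K, k) = -3 + k*K = -3 + K*k)
√(((Y(-11, -26) + 235) - 9372) - 18446) = √((((-3 - 11*(-26)) + 235) - 9372) - 18446) = √((((-3 + 286) + 235) - 9372) - 18446) = √(((283 + 235) - 9372) - 18446) = √((518 - 9372) - 18446) = √(-8854 - 18446) = √(-27300) = 10*I*√273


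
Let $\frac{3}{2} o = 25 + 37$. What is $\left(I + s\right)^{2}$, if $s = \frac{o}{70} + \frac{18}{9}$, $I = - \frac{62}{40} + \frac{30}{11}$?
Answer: $\frac{303003649}{21344400} \approx 14.196$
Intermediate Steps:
$o = \frac{124}{3}$ ($o = \frac{2 \left(25 + 37\right)}{3} = \frac{2}{3} \cdot 62 = \frac{124}{3} \approx 41.333$)
$I = \frac{259}{220}$ ($I = \left(-62\right) \frac{1}{40} + 30 \cdot \frac{1}{11} = - \frac{31}{20} + \frac{30}{11} = \frac{259}{220} \approx 1.1773$)
$s = \frac{272}{105}$ ($s = \frac{124}{3 \cdot 70} + \frac{18}{9} = \frac{124}{3} \cdot \frac{1}{70} + 18 \cdot \frac{1}{9} = \frac{62}{105} + 2 = \frac{272}{105} \approx 2.5905$)
$\left(I + s\right)^{2} = \left(\frac{259}{220} + \frac{272}{105}\right)^{2} = \left(\frac{17407}{4620}\right)^{2} = \frac{303003649}{21344400}$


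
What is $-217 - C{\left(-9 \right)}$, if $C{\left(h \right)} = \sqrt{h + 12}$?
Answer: $-217 - \sqrt{3} \approx -218.73$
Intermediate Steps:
$C{\left(h \right)} = \sqrt{12 + h}$
$-217 - C{\left(-9 \right)} = -217 - \sqrt{12 - 9} = -217 - \sqrt{3}$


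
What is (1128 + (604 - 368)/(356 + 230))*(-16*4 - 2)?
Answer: -21821052/293 ≈ -74475.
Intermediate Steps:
(1128 + (604 - 368)/(356 + 230))*(-16*4 - 2) = (1128 + 236/586)*(-64 - 2) = (1128 + 236*(1/586))*(-66) = (1128 + 118/293)*(-66) = (330622/293)*(-66) = -21821052/293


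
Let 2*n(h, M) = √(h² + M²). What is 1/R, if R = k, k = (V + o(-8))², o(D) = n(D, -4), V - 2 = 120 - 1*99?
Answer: 549/259081 - 92*√5/259081 ≈ 0.0013250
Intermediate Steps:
V = 23 (V = 2 + (120 - 1*99) = 2 + (120 - 99) = 2 + 21 = 23)
n(h, M) = √(M² + h²)/2 (n(h, M) = √(h² + M²)/2 = √(M² + h²)/2)
o(D) = √(16 + D²)/2 (o(D) = √((-4)² + D²)/2 = √(16 + D²)/2)
k = (23 + 2*√5)² (k = (23 + √(16 + (-8)²)/2)² = (23 + √(16 + 64)/2)² = (23 + √80/2)² = (23 + (4*√5)/2)² = (23 + 2*√5)² ≈ 754.72)
R = 549 + 92*√5 ≈ 754.72
1/R = 1/(549 + 92*√5)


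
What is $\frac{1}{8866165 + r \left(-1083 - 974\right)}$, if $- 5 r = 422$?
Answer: $\frac{5}{45198879} \approx 1.1062 \cdot 10^{-7}$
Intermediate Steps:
$r = - \frac{422}{5}$ ($r = \left(- \frac{1}{5}\right) 422 = - \frac{422}{5} \approx -84.4$)
$\frac{1}{8866165 + r \left(-1083 - 974\right)} = \frac{1}{8866165 - \frac{422 \left(-1083 - 974\right)}{5}} = \frac{1}{8866165 - - \frac{868054}{5}} = \frac{1}{8866165 + \frac{868054}{5}} = \frac{1}{\frac{45198879}{5}} = \frac{5}{45198879}$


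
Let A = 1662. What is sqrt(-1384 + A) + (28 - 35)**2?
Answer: 49 + sqrt(278) ≈ 65.673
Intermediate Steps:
sqrt(-1384 + A) + (28 - 35)**2 = sqrt(-1384 + 1662) + (28 - 35)**2 = sqrt(278) + (-7)**2 = sqrt(278) + 49 = 49 + sqrt(278)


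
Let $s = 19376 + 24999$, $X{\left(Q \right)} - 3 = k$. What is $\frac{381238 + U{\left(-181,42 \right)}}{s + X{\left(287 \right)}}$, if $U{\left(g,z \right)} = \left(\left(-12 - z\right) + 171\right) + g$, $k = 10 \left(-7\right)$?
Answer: $\frac{190587}{22154} \approx 8.6028$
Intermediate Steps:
$k = -70$
$X{\left(Q \right)} = -67$ ($X{\left(Q \right)} = 3 - 70 = -67$)
$U{\left(g,z \right)} = 159 + g - z$ ($U{\left(g,z \right)} = \left(159 - z\right) + g = 159 + g - z$)
$s = 44375$
$\frac{381238 + U{\left(-181,42 \right)}}{s + X{\left(287 \right)}} = \frac{381238 - 64}{44375 - 67} = \frac{381238 - 64}{44308} = \left(381238 - 64\right) \frac{1}{44308} = 381174 \cdot \frac{1}{44308} = \frac{190587}{22154}$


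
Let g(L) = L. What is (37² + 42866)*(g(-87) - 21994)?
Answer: -976753035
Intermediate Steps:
(37² + 42866)*(g(-87) - 21994) = (37² + 42866)*(-87 - 21994) = (1369 + 42866)*(-22081) = 44235*(-22081) = -976753035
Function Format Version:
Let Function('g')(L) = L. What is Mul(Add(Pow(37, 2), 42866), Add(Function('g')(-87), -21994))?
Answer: -976753035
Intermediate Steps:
Mul(Add(Pow(37, 2), 42866), Add(Function('g')(-87), -21994)) = Mul(Add(Pow(37, 2), 42866), Add(-87, -21994)) = Mul(Add(1369, 42866), -22081) = Mul(44235, -22081) = -976753035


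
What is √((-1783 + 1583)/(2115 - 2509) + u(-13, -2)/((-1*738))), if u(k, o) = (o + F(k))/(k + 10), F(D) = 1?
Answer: √10719939786/145386 ≈ 0.71215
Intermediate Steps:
u(k, o) = (1 + o)/(10 + k) (u(k, o) = (o + 1)/(k + 10) = (1 + o)/(10 + k))
√((-1783 + 1583)/(2115 - 2509) + u(-13, -2)/((-1*738))) = √((-1783 + 1583)/(2115 - 2509) + ((1 - 2)/(10 - 13))/((-1*738))) = √(-200/(-394) + (-1/(-3))/(-738)) = √(-200*(-1/394) - ⅓*(-1)*(-1/738)) = √(100/197 + (⅓)*(-1/738)) = √(100/197 - 1/2214) = √(221203/436158) = √10719939786/145386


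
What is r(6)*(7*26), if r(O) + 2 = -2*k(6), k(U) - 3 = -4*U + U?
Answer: 5096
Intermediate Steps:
k(U) = 3 - 3*U (k(U) = 3 + (-4*U + U) = 3 - 3*U)
r(O) = 28 (r(O) = -2 - 2*(3 - 3*6) = -2 - 2*(3 - 18) = -2 - 2*(-15) = -2 + 30 = 28)
r(6)*(7*26) = 28*(7*26) = 28*182 = 5096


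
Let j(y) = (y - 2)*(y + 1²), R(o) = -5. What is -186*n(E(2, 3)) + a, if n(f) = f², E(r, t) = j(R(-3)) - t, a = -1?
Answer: -116251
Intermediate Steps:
j(y) = (1 + y)*(-2 + y) (j(y) = (-2 + y)*(y + 1) = (-2 + y)*(1 + y) = (1 + y)*(-2 + y))
E(r, t) = 28 - t (E(r, t) = (-2 + (-5)² - 1*(-5)) - t = (-2 + 25 + 5) - t = 28 - t)
-186*n(E(2, 3)) + a = -186*(28 - 1*3)² - 1 = -186*(28 - 3)² - 1 = -186*25² - 1 = -186*625 - 1 = -116250 - 1 = -116251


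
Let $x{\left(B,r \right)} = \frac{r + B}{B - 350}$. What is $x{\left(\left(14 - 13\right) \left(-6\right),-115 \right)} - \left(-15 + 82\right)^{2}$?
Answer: $- \frac{1597963}{356} \approx -4488.7$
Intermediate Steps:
$x{\left(B,r \right)} = \frac{B + r}{-350 + B}$
$x{\left(\left(14 - 13\right) \left(-6\right),-115 \right)} - \left(-15 + 82\right)^{2} = \frac{\left(14 - 13\right) \left(-6\right) - 115}{-350 + \left(14 - 13\right) \left(-6\right)} - \left(-15 + 82\right)^{2} = \frac{1 \left(-6\right) - 115}{-350 + 1 \left(-6\right)} - 67^{2} = \frac{-6 - 115}{-350 - 6} - 4489 = \frac{1}{-356} \left(-121\right) - 4489 = \left(- \frac{1}{356}\right) \left(-121\right) - 4489 = \frac{121}{356} - 4489 = - \frac{1597963}{356}$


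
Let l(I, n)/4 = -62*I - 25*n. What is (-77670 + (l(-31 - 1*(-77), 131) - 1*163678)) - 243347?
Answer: -509203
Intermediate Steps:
l(I, n) = -248*I - 100*n (l(I, n) = 4*(-62*I - 25*n) = -248*I - 100*n)
(-77670 + (l(-31 - 1*(-77), 131) - 1*163678)) - 243347 = (-77670 + ((-248*(-31 - 1*(-77)) - 100*131) - 1*163678)) - 243347 = (-77670 + ((-248*(-31 + 77) - 13100) - 163678)) - 243347 = (-77670 + ((-248*46 - 13100) - 163678)) - 243347 = (-77670 + ((-11408 - 13100) - 163678)) - 243347 = (-77670 + (-24508 - 163678)) - 243347 = (-77670 - 188186) - 243347 = -265856 - 243347 = -509203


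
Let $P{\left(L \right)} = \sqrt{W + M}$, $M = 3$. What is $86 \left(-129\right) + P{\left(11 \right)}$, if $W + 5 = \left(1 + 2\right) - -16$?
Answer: $-11094 + \sqrt{17} \approx -11090.0$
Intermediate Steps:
$W = 14$ ($W = -5 + \left(\left(1 + 2\right) - -16\right) = -5 + \left(3 + 16\right) = -5 + 19 = 14$)
$P{\left(L \right)} = \sqrt{17}$ ($P{\left(L \right)} = \sqrt{14 + 3} = \sqrt{17}$)
$86 \left(-129\right) + P{\left(11 \right)} = 86 \left(-129\right) + \sqrt{17} = -11094 + \sqrt{17}$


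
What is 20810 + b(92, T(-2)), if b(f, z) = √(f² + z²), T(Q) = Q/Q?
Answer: 20810 + √8465 ≈ 20902.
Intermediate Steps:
T(Q) = 1
20810 + b(92, T(-2)) = 20810 + √(92² + 1²) = 20810 + √(8464 + 1) = 20810 + √8465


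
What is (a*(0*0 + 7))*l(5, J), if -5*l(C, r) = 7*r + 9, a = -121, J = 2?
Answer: 19481/5 ≈ 3896.2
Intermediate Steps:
l(C, r) = -9/5 - 7*r/5 (l(C, r) = -(7*r + 9)/5 = -(9 + 7*r)/5 = -9/5 - 7*r/5)
(a*(0*0 + 7))*l(5, J) = (-121*(0*0 + 7))*(-9/5 - 7/5*2) = (-121*(0 + 7))*(-9/5 - 14/5) = -121*7*(-23/5) = -847*(-23/5) = 19481/5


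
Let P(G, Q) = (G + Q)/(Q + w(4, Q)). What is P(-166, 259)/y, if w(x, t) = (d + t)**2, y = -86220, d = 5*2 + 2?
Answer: -31/2118138000 ≈ -1.4635e-8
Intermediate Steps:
d = 12 (d = 10 + 2 = 12)
w(x, t) = (12 + t)**2
P(G, Q) = (G + Q)/(Q + (12 + Q)**2)
P(-166, 259)/y = ((-166 + 259)/(259 + (12 + 259)**2))/(-86220) = (93/(259 + 271**2))*(-1/86220) = (93/(259 + 73441))*(-1/86220) = (93/73700)*(-1/86220) = -31/2118138000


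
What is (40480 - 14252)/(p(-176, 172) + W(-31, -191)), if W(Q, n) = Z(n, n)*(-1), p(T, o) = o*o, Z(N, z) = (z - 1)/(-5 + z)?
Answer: 321293/362392 ≈ 0.88659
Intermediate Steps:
Z(N, z) = (-1 + z)/(-5 + z)
p(T, o) = o²
W(Q, n) = -(-1 + n)/(-5 + n) (W(Q, n) = ((-1 + n)/(-5 + n))*(-1) = -(-1 + n)/(-5 + n))
(40480 - 14252)/(p(-176, 172) + W(-31, -191)) = (40480 - 14252)/(172² + (1 - 1*(-191))/(-5 - 191)) = 26228/(29584 + (1 + 191)/(-196)) = 26228/(29584 - 1/196*192) = 26228/(29584 - 48/49) = 26228/(1449568/49) = 26228*(49/1449568) = 321293/362392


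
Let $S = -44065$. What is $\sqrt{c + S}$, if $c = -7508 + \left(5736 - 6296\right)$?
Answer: $i \sqrt{52133} \approx 228.33 i$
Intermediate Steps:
$c = -8068$ ($c = -7508 + \left(5736 - 6296\right) = -7508 - 560 = -8068$)
$\sqrt{c + S} = \sqrt{-8068 - 44065} = \sqrt{-52133} = i \sqrt{52133}$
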